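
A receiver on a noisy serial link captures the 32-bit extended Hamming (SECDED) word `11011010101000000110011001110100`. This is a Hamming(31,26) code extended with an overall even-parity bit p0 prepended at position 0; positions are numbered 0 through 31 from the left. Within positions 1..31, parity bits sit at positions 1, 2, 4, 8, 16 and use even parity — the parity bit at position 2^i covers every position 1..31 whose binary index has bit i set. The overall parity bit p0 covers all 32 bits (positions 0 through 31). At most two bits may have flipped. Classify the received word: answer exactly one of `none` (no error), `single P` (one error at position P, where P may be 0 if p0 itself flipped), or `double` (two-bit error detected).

single 7

s1: b1⊕b3⊕b5⊕b7⊕b9⊕b11⊕b13⊕b15⊕b17⊕b19⊕b21⊕b23⊕b25⊕b27⊕b29⊕b31 = 1⊕1⊕0⊕0⊕0⊕0⊕0⊕0⊕1⊕0⊕1⊕0⊕1⊕1⊕1⊕0 = 1
s2: b2⊕b3⊕b6⊕b7⊕b10⊕b11⊕b14⊕b15⊕b18⊕b19⊕b22⊕b23⊕b26⊕b27⊕b30⊕b31 = 0⊕1⊕1⊕0⊕1⊕0⊕0⊕0⊕1⊕0⊕1⊕0⊕1⊕1⊕0⊕0 = 1
s4: b4⊕b5⊕b6⊕b7⊕b12⊕b13⊕b14⊕b15⊕b20⊕b21⊕b22⊕b23⊕b28⊕b29⊕b30⊕b31 = 1⊕0⊕1⊕0⊕0⊕0⊕0⊕0⊕0⊕1⊕1⊕0⊕0⊕1⊕0⊕0 = 1
s8: b8⊕b9⊕b10⊕b11⊕b12⊕b13⊕b14⊕b15⊕b24⊕b25⊕b26⊕b27⊕b28⊕b29⊕b30⊕b31 = 1⊕0⊕1⊕0⊕0⊕0⊕0⊕0⊕0⊕1⊕1⊕1⊕0⊕1⊕0⊕0 = 0
s16: b16⊕b17⊕b18⊕b19⊕b20⊕b21⊕b22⊕b23⊕b24⊕b25⊕b26⊕b27⊕b28⊕b29⊕b30⊕b31 = 0⊕1⊕1⊕0⊕0⊕1⊕1⊕0⊕0⊕1⊕1⊕1⊕0⊕1⊕0⊕0 = 0
Syndrome (s16...s1) = 00111 → position 7.
Overall parity (XOR of all 32 bits, including p0): 1⊕1⊕0⊕1⊕1⊕0⊕1⊕0⊕1⊕0⊕1⊕0⊕0⊕0⊕0⊕0⊕0⊕1⊕1⊕0⊕0⊕1⊕1⊕0⊕0⊕1⊕1⊕1⊕0⊕1⊕0⊕0 = 1
Overall=1, syndrome position=7 → single-bit error at position 7.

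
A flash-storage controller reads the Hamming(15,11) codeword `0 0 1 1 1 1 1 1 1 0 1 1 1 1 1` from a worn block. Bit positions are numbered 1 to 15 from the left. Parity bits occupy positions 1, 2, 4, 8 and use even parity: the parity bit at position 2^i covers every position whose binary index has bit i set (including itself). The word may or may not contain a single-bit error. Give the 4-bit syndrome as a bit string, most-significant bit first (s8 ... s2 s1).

s1: b1⊕b3⊕b5⊕b7⊕b9⊕b11⊕b13⊕b15 = 0⊕1⊕1⊕1⊕1⊕1⊕1⊕1 = 1
s2: b2⊕b3⊕b6⊕b7⊕b10⊕b11⊕b14⊕b15 = 0⊕1⊕1⊕1⊕0⊕1⊕1⊕1 = 0
s4: b4⊕b5⊕b6⊕b7⊕b12⊕b13⊕b14⊕b15 = 1⊕1⊕1⊕1⊕1⊕1⊕1⊕1 = 0
s8: b8⊕b9⊕b10⊕b11⊕b12⊕b13⊕b14⊕b15 = 1⊕1⊕0⊕1⊕1⊕1⊕1⊕1 = 1
Syndrome (s8...s1) = 1001 → position 9.

1001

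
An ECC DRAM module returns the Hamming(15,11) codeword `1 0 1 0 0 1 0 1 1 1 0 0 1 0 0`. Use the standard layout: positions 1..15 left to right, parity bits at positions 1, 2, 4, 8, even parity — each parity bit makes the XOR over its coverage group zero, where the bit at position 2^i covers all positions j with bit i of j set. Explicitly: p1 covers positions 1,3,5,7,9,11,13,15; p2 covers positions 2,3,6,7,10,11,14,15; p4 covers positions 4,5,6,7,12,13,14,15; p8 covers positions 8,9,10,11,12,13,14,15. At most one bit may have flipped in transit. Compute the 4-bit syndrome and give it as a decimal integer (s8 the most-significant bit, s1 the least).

s1: b1⊕b3⊕b5⊕b7⊕b9⊕b11⊕b13⊕b15 = 1⊕1⊕0⊕0⊕1⊕0⊕1⊕0 = 0
s2: b2⊕b3⊕b6⊕b7⊕b10⊕b11⊕b14⊕b15 = 0⊕1⊕1⊕0⊕1⊕0⊕0⊕0 = 1
s4: b4⊕b5⊕b6⊕b7⊕b12⊕b13⊕b14⊕b15 = 0⊕0⊕1⊕0⊕0⊕1⊕0⊕0 = 0
s8: b8⊕b9⊕b10⊕b11⊕b12⊕b13⊕b14⊕b15 = 1⊕1⊕1⊕0⊕0⊕1⊕0⊕0 = 0
Syndrome (s8...s1) = 0010 → position 2.

2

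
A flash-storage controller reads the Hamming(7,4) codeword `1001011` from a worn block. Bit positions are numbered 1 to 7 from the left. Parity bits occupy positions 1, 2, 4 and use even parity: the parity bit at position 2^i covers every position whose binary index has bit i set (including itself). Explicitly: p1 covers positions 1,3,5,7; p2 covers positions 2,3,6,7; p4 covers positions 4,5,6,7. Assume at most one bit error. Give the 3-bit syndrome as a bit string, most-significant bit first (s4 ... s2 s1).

s1: b1⊕b3⊕b5⊕b7 = 1⊕0⊕0⊕1 = 0
s2: b2⊕b3⊕b6⊕b7 = 0⊕0⊕1⊕1 = 0
s4: b4⊕b5⊕b6⊕b7 = 1⊕0⊕1⊕1 = 1
Syndrome (s4...s1) = 100 → position 4.

100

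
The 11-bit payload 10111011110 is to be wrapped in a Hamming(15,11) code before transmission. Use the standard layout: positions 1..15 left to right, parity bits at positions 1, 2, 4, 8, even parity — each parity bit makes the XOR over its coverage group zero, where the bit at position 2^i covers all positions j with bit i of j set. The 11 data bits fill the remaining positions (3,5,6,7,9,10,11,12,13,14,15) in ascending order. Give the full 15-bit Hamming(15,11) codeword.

Place data bits at non-power-of-two positions: b3=1, b5=0, b6=1, b7=1, b9=1, b10=0, b11=1, b12=1, b13=1, b14=1, b15=0.
p1 = XOR of data positions {3,5,7,9,11,13,15} = 1⊕0⊕1⊕1⊕1⊕1⊕0 = 1
p2 = XOR of data positions {3,6,7,10,11,14,15} = 1⊕1⊕1⊕0⊕1⊕1⊕0 = 1
p4 = XOR of data positions {5,6,7,12,13,14,15} = 0⊕1⊕1⊕1⊕1⊕1⊕0 = 1
p8 = XOR of data positions {9,10,11,12,13,14,15} = 1⊕0⊕1⊕1⊕1⊕1⊕0 = 1
Codeword b1..b15 = 111101111011110

111101111011110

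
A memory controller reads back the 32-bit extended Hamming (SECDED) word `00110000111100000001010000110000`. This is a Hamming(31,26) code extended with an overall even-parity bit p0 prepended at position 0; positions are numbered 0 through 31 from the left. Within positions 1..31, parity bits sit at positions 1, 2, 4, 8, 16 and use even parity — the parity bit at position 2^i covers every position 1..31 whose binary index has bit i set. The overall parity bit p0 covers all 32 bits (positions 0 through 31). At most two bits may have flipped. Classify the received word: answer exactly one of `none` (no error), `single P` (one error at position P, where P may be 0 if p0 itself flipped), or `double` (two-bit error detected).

double

s1: b1⊕b3⊕b5⊕b7⊕b9⊕b11⊕b13⊕b15⊕b17⊕b19⊕b21⊕b23⊕b25⊕b27⊕b29⊕b31 = 0⊕1⊕0⊕0⊕1⊕1⊕0⊕0⊕0⊕1⊕1⊕0⊕0⊕1⊕0⊕0 = 0
s2: b2⊕b3⊕b6⊕b7⊕b10⊕b11⊕b14⊕b15⊕b18⊕b19⊕b22⊕b23⊕b26⊕b27⊕b30⊕b31 = 1⊕1⊕0⊕0⊕1⊕1⊕0⊕0⊕0⊕1⊕0⊕0⊕1⊕1⊕0⊕0 = 1
s4: b4⊕b5⊕b6⊕b7⊕b12⊕b13⊕b14⊕b15⊕b20⊕b21⊕b22⊕b23⊕b28⊕b29⊕b30⊕b31 = 0⊕0⊕0⊕0⊕0⊕0⊕0⊕0⊕0⊕1⊕0⊕0⊕0⊕0⊕0⊕0 = 1
s8: b8⊕b9⊕b10⊕b11⊕b12⊕b13⊕b14⊕b15⊕b24⊕b25⊕b26⊕b27⊕b28⊕b29⊕b30⊕b31 = 1⊕1⊕1⊕1⊕0⊕0⊕0⊕0⊕0⊕0⊕1⊕1⊕0⊕0⊕0⊕0 = 0
s16: b16⊕b17⊕b18⊕b19⊕b20⊕b21⊕b22⊕b23⊕b24⊕b25⊕b26⊕b27⊕b28⊕b29⊕b30⊕b31 = 0⊕0⊕0⊕1⊕0⊕1⊕0⊕0⊕0⊕0⊕1⊕1⊕0⊕0⊕0⊕0 = 0
Syndrome (s16...s1) = 00110 → position 6.
Overall parity (XOR of all 32 bits, including p0): 0⊕0⊕1⊕1⊕0⊕0⊕0⊕0⊕1⊕1⊕1⊕1⊕0⊕0⊕0⊕0⊕0⊕0⊕0⊕1⊕0⊕1⊕0⊕0⊕0⊕0⊕1⊕1⊕0⊕0⊕0⊕0 = 0
Overall=0, syndrome position=6 → double-bit error detected (uncorrectable).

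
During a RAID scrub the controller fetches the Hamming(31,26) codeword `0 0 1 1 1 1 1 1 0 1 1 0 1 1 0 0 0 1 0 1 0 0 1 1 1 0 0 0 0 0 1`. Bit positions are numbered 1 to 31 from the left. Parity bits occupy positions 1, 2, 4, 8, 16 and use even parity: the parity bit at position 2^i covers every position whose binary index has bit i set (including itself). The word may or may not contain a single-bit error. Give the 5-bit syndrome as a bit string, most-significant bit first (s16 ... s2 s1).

00110

s1: b1⊕b3⊕b5⊕b7⊕b9⊕b11⊕b13⊕b15⊕b17⊕b19⊕b21⊕b23⊕b25⊕b27⊕b29⊕b31 = 0⊕1⊕1⊕1⊕0⊕1⊕1⊕0⊕0⊕0⊕0⊕1⊕1⊕0⊕0⊕1 = 0
s2: b2⊕b3⊕b6⊕b7⊕b10⊕b11⊕b14⊕b15⊕b18⊕b19⊕b22⊕b23⊕b26⊕b27⊕b30⊕b31 = 0⊕1⊕1⊕1⊕1⊕1⊕1⊕0⊕1⊕0⊕0⊕1⊕0⊕0⊕0⊕1 = 1
s4: b4⊕b5⊕b6⊕b7⊕b12⊕b13⊕b14⊕b15⊕b20⊕b21⊕b22⊕b23⊕b28⊕b29⊕b30⊕b31 = 1⊕1⊕1⊕1⊕0⊕1⊕1⊕0⊕1⊕0⊕0⊕1⊕0⊕0⊕0⊕1 = 1
s8: b8⊕b9⊕b10⊕b11⊕b12⊕b13⊕b14⊕b15⊕b24⊕b25⊕b26⊕b27⊕b28⊕b29⊕b30⊕b31 = 1⊕0⊕1⊕1⊕0⊕1⊕1⊕0⊕1⊕1⊕0⊕0⊕0⊕0⊕0⊕1 = 0
s16: b16⊕b17⊕b18⊕b19⊕b20⊕b21⊕b22⊕b23⊕b24⊕b25⊕b26⊕b27⊕b28⊕b29⊕b30⊕b31 = 0⊕0⊕1⊕0⊕1⊕0⊕0⊕1⊕1⊕1⊕0⊕0⊕0⊕0⊕0⊕1 = 0
Syndrome (s16...s1) = 00110 → position 6.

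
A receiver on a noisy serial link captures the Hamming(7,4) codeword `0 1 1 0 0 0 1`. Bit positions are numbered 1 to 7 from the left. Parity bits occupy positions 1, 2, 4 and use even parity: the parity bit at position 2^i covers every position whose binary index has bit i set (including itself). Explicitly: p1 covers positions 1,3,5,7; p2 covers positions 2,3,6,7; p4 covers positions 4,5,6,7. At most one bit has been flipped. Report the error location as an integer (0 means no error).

s1: b1⊕b3⊕b5⊕b7 = 0⊕1⊕0⊕1 = 0
s2: b2⊕b3⊕b6⊕b7 = 1⊕1⊕0⊕1 = 1
s4: b4⊕b5⊕b6⊕b7 = 0⊕0⊕0⊕1 = 1
Syndrome (s4...s1) = 110 → position 6.

6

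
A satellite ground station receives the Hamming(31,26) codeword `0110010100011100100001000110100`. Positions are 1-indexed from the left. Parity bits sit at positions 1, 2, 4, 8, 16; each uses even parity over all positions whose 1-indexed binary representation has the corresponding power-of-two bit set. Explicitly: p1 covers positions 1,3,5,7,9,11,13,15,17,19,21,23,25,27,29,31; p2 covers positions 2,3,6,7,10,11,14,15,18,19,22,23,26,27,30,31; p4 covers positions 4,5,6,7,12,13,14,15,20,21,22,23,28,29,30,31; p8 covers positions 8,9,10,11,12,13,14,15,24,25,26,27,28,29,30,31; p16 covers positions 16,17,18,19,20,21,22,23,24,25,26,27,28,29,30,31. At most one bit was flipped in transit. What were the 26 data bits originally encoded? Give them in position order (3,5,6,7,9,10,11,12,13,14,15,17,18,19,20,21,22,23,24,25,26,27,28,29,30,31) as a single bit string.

10100001110100001000100100

s1: b1⊕b3⊕b5⊕b7⊕b9⊕b11⊕b13⊕b15⊕b17⊕b19⊕b21⊕b23⊕b25⊕b27⊕b29⊕b31 = 0⊕1⊕0⊕0⊕0⊕0⊕1⊕0⊕1⊕0⊕0⊕0⊕0⊕1⊕1⊕0 = 1
s2: b2⊕b3⊕b6⊕b7⊕b10⊕b11⊕b14⊕b15⊕b18⊕b19⊕b22⊕b23⊕b26⊕b27⊕b30⊕b31 = 1⊕1⊕1⊕0⊕0⊕0⊕1⊕0⊕0⊕0⊕1⊕0⊕1⊕1⊕0⊕0 = 1
s4: b4⊕b5⊕b6⊕b7⊕b12⊕b13⊕b14⊕b15⊕b20⊕b21⊕b22⊕b23⊕b28⊕b29⊕b30⊕b31 = 0⊕0⊕1⊕0⊕1⊕1⊕1⊕0⊕0⊕0⊕1⊕0⊕0⊕1⊕0⊕0 = 0
s8: b8⊕b9⊕b10⊕b11⊕b12⊕b13⊕b14⊕b15⊕b24⊕b25⊕b26⊕b27⊕b28⊕b29⊕b30⊕b31 = 1⊕0⊕0⊕0⊕1⊕1⊕1⊕0⊕0⊕0⊕1⊕1⊕0⊕1⊕0⊕0 = 1
s16: b16⊕b17⊕b18⊕b19⊕b20⊕b21⊕b22⊕b23⊕b24⊕b25⊕b26⊕b27⊕b28⊕b29⊕b30⊕b31 = 0⊕1⊕0⊕0⊕0⊕0⊕1⊕0⊕0⊕0⊕1⊕1⊕0⊕1⊕0⊕0 = 1
Syndrome (s16...s1) = 11011 → position 27.
Flip bit 27: corrected codeword = 0110010100011100100001000100100
Data bits at positions 3,5,6,7,9,10,11,12,13,14,15,17,18,19,20,21,22,23,24,25,26,27,28,29,30,31: 10100001110100001000100100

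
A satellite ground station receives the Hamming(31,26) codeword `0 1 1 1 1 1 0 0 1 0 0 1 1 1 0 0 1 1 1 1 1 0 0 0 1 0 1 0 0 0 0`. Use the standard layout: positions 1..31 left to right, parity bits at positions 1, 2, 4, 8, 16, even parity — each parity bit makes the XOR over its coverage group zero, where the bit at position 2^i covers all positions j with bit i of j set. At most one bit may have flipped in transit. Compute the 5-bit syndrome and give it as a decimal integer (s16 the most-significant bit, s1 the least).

s1: b1⊕b3⊕b5⊕b7⊕b9⊕b11⊕b13⊕b15⊕b17⊕b19⊕b21⊕b23⊕b25⊕b27⊕b29⊕b31 = 0⊕1⊕1⊕0⊕1⊕0⊕1⊕0⊕1⊕1⊕1⊕0⊕1⊕1⊕0⊕0 = 1
s2: b2⊕b3⊕b6⊕b7⊕b10⊕b11⊕b14⊕b15⊕b18⊕b19⊕b22⊕b23⊕b26⊕b27⊕b30⊕b31 = 1⊕1⊕1⊕0⊕0⊕0⊕1⊕0⊕1⊕1⊕0⊕0⊕0⊕1⊕0⊕0 = 1
s4: b4⊕b5⊕b6⊕b7⊕b12⊕b13⊕b14⊕b15⊕b20⊕b21⊕b22⊕b23⊕b28⊕b29⊕b30⊕b31 = 1⊕1⊕1⊕0⊕1⊕1⊕1⊕0⊕1⊕1⊕0⊕0⊕0⊕0⊕0⊕0 = 0
s8: b8⊕b9⊕b10⊕b11⊕b12⊕b13⊕b14⊕b15⊕b24⊕b25⊕b26⊕b27⊕b28⊕b29⊕b30⊕b31 = 0⊕1⊕0⊕0⊕1⊕1⊕1⊕0⊕0⊕1⊕0⊕1⊕0⊕0⊕0⊕0 = 0
s16: b16⊕b17⊕b18⊕b19⊕b20⊕b21⊕b22⊕b23⊕b24⊕b25⊕b26⊕b27⊕b28⊕b29⊕b30⊕b31 = 0⊕1⊕1⊕1⊕1⊕1⊕0⊕0⊕0⊕1⊕0⊕1⊕0⊕0⊕0⊕0 = 1
Syndrome (s16...s1) = 10011 → position 19.

19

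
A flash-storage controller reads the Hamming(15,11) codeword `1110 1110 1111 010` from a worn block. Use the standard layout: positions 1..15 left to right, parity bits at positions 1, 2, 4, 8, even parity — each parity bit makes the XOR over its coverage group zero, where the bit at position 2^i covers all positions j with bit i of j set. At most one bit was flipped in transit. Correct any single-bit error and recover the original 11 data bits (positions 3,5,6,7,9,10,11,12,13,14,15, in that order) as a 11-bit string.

s1: b1⊕b3⊕b5⊕b7⊕b9⊕b11⊕b13⊕b15 = 1⊕1⊕1⊕1⊕1⊕1⊕0⊕0 = 0
s2: b2⊕b3⊕b6⊕b7⊕b10⊕b11⊕b14⊕b15 = 1⊕1⊕1⊕1⊕1⊕1⊕1⊕0 = 1
s4: b4⊕b5⊕b6⊕b7⊕b12⊕b13⊕b14⊕b15 = 0⊕1⊕1⊕1⊕1⊕0⊕1⊕0 = 1
s8: b8⊕b9⊕b10⊕b11⊕b12⊕b13⊕b14⊕b15 = 0⊕1⊕1⊕1⊕1⊕0⊕1⊕0 = 1
Syndrome (s8...s1) = 1110 → position 14.
Flip bit 14: corrected codeword = 111011101111000
Data bits at positions 3,5,6,7,9,10,11,12,13,14,15: 11111111000

11111111000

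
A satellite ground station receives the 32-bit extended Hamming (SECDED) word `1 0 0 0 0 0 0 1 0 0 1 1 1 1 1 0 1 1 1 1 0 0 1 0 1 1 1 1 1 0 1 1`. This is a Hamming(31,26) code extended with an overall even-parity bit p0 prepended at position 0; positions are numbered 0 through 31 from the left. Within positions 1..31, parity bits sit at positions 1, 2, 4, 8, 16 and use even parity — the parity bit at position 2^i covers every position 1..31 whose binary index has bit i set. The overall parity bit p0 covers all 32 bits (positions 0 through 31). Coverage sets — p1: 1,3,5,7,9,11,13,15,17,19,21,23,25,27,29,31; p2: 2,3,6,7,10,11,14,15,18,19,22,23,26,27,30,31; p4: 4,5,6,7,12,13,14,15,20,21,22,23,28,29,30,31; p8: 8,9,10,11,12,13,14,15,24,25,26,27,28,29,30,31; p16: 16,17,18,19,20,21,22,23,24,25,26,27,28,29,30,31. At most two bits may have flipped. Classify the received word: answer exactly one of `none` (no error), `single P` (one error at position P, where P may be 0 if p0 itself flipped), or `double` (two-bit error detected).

single 2

s1: b1⊕b3⊕b5⊕b7⊕b9⊕b11⊕b13⊕b15⊕b17⊕b19⊕b21⊕b23⊕b25⊕b27⊕b29⊕b31 = 0⊕0⊕0⊕1⊕0⊕1⊕1⊕0⊕1⊕1⊕0⊕0⊕1⊕1⊕0⊕1 = 0
s2: b2⊕b3⊕b6⊕b7⊕b10⊕b11⊕b14⊕b15⊕b18⊕b19⊕b22⊕b23⊕b26⊕b27⊕b30⊕b31 = 0⊕0⊕0⊕1⊕1⊕1⊕1⊕0⊕1⊕1⊕1⊕0⊕1⊕1⊕1⊕1 = 1
s4: b4⊕b5⊕b6⊕b7⊕b12⊕b13⊕b14⊕b15⊕b20⊕b21⊕b22⊕b23⊕b28⊕b29⊕b30⊕b31 = 0⊕0⊕0⊕1⊕1⊕1⊕1⊕0⊕0⊕0⊕1⊕0⊕1⊕0⊕1⊕1 = 0
s8: b8⊕b9⊕b10⊕b11⊕b12⊕b13⊕b14⊕b15⊕b24⊕b25⊕b26⊕b27⊕b28⊕b29⊕b30⊕b31 = 0⊕0⊕1⊕1⊕1⊕1⊕1⊕0⊕1⊕1⊕1⊕1⊕1⊕0⊕1⊕1 = 0
s16: b16⊕b17⊕b18⊕b19⊕b20⊕b21⊕b22⊕b23⊕b24⊕b25⊕b26⊕b27⊕b28⊕b29⊕b30⊕b31 = 1⊕1⊕1⊕1⊕0⊕0⊕1⊕0⊕1⊕1⊕1⊕1⊕1⊕0⊕1⊕1 = 0
Syndrome (s16...s1) = 00010 → position 2.
Overall parity (XOR of all 32 bits, including p0): 1⊕0⊕0⊕0⊕0⊕0⊕0⊕1⊕0⊕0⊕1⊕1⊕1⊕1⊕1⊕0⊕1⊕1⊕1⊕1⊕0⊕0⊕1⊕0⊕1⊕1⊕1⊕1⊕1⊕0⊕1⊕1 = 1
Overall=1, syndrome position=2 → single-bit error at position 2.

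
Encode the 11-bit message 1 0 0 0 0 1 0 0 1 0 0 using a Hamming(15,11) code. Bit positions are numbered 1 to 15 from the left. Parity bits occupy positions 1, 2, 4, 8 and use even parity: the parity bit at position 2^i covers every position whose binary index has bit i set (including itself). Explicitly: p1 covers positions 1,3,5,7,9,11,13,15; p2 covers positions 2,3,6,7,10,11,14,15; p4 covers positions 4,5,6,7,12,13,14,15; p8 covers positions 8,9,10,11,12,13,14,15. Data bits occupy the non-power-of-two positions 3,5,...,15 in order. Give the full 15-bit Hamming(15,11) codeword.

Place data bits at non-power-of-two positions: b3=1, b5=0, b6=0, b7=0, b9=0, b10=1, b11=0, b12=0, b13=1, b14=0, b15=0.
p1 = XOR of data positions {3,5,7,9,11,13,15} = 1⊕0⊕0⊕0⊕0⊕1⊕0 = 0
p2 = XOR of data positions {3,6,7,10,11,14,15} = 1⊕0⊕0⊕1⊕0⊕0⊕0 = 0
p4 = XOR of data positions {5,6,7,12,13,14,15} = 0⊕0⊕0⊕0⊕1⊕0⊕0 = 1
p8 = XOR of data positions {9,10,11,12,13,14,15} = 0⊕1⊕0⊕0⊕1⊕0⊕0 = 0
Codeword b1..b15 = 001100000100100

001100000100100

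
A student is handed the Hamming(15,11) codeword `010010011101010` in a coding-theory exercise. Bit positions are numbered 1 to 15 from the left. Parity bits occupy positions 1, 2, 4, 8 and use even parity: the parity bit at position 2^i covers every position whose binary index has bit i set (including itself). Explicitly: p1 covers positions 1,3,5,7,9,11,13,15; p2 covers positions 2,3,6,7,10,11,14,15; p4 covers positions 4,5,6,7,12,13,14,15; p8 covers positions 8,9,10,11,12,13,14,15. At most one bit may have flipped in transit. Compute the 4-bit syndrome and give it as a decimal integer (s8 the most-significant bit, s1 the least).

s1: b1⊕b3⊕b5⊕b7⊕b9⊕b11⊕b13⊕b15 = 0⊕0⊕1⊕0⊕1⊕0⊕0⊕0 = 0
s2: b2⊕b3⊕b6⊕b7⊕b10⊕b11⊕b14⊕b15 = 1⊕0⊕0⊕0⊕1⊕0⊕1⊕0 = 1
s4: b4⊕b5⊕b6⊕b7⊕b12⊕b13⊕b14⊕b15 = 0⊕1⊕0⊕0⊕1⊕0⊕1⊕0 = 1
s8: b8⊕b9⊕b10⊕b11⊕b12⊕b13⊕b14⊕b15 = 1⊕1⊕1⊕0⊕1⊕0⊕1⊕0 = 1
Syndrome (s8...s1) = 1110 → position 14.

14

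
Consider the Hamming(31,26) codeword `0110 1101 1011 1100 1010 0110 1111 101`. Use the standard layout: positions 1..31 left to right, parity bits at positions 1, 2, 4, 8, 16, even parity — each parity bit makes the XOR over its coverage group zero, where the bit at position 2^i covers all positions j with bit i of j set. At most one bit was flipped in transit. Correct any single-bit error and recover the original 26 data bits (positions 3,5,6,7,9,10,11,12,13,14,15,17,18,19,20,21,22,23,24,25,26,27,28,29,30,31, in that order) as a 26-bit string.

s1: b1⊕b3⊕b5⊕b7⊕b9⊕b11⊕b13⊕b15⊕b17⊕b19⊕b21⊕b23⊕b25⊕b27⊕b29⊕b31 = 0⊕1⊕1⊕0⊕1⊕1⊕1⊕0⊕1⊕1⊕0⊕1⊕1⊕1⊕1⊕1 = 0
s2: b2⊕b3⊕b6⊕b7⊕b10⊕b11⊕b14⊕b15⊕b18⊕b19⊕b22⊕b23⊕b26⊕b27⊕b30⊕b31 = 1⊕1⊕1⊕0⊕0⊕1⊕1⊕0⊕0⊕1⊕1⊕1⊕1⊕1⊕0⊕1 = 1
s4: b4⊕b5⊕b6⊕b7⊕b12⊕b13⊕b14⊕b15⊕b20⊕b21⊕b22⊕b23⊕b28⊕b29⊕b30⊕b31 = 0⊕1⊕1⊕0⊕1⊕1⊕1⊕0⊕0⊕0⊕1⊕1⊕1⊕1⊕0⊕1 = 0
s8: b8⊕b9⊕b10⊕b11⊕b12⊕b13⊕b14⊕b15⊕b24⊕b25⊕b26⊕b27⊕b28⊕b29⊕b30⊕b31 = 1⊕1⊕0⊕1⊕1⊕1⊕1⊕0⊕0⊕1⊕1⊕1⊕1⊕1⊕0⊕1 = 0
s16: b16⊕b17⊕b18⊕b19⊕b20⊕b21⊕b22⊕b23⊕b24⊕b25⊕b26⊕b27⊕b28⊕b29⊕b30⊕b31 = 0⊕1⊕0⊕1⊕0⊕0⊕1⊕1⊕0⊕1⊕1⊕1⊕1⊕1⊕0⊕1 = 0
Syndrome (s16...s1) = 00010 → position 2.
Flip bit 2: corrected codeword = 0010110110111100101001101111101
Data bits at positions 3,5,6,7,9,10,11,12,13,14,15,17,18,19,20,21,22,23,24,25,26,27,28,29,30,31: 11101011110101001101111101

11101011110101001101111101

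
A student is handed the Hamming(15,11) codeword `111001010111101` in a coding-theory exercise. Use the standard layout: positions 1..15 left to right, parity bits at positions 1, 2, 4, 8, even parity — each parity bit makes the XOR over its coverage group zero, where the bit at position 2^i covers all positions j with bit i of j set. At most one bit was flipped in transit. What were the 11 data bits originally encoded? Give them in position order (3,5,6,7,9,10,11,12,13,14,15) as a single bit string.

10100111101

s1: b1⊕b3⊕b5⊕b7⊕b9⊕b11⊕b13⊕b15 = 1⊕1⊕0⊕0⊕0⊕1⊕1⊕1 = 1
s2: b2⊕b3⊕b6⊕b7⊕b10⊕b11⊕b14⊕b15 = 1⊕1⊕1⊕0⊕1⊕1⊕0⊕1 = 0
s4: b4⊕b5⊕b6⊕b7⊕b12⊕b13⊕b14⊕b15 = 0⊕0⊕1⊕0⊕1⊕1⊕0⊕1 = 0
s8: b8⊕b9⊕b10⊕b11⊕b12⊕b13⊕b14⊕b15 = 1⊕0⊕1⊕1⊕1⊕1⊕0⊕1 = 0
Syndrome (s8...s1) = 0001 → position 1.
Flip bit 1: corrected codeword = 011001010111101
Data bits at positions 3,5,6,7,9,10,11,12,13,14,15: 10100111101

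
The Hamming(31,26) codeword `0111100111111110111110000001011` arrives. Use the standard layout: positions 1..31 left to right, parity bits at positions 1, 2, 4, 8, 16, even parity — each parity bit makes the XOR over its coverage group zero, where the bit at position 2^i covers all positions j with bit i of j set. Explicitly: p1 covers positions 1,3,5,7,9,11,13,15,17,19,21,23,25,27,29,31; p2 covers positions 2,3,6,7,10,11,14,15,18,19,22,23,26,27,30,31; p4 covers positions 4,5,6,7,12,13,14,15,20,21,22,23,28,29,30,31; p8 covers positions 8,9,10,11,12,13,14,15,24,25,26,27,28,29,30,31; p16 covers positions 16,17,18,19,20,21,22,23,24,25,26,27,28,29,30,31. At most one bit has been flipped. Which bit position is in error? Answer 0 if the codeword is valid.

s1: b1⊕b3⊕b5⊕b7⊕b9⊕b11⊕b13⊕b15⊕b17⊕b19⊕b21⊕b23⊕b25⊕b27⊕b29⊕b31 = 0⊕1⊕1⊕0⊕1⊕1⊕1⊕1⊕1⊕1⊕1⊕0⊕0⊕0⊕0⊕1 = 0
s2: b2⊕b3⊕b6⊕b7⊕b10⊕b11⊕b14⊕b15⊕b18⊕b19⊕b22⊕b23⊕b26⊕b27⊕b30⊕b31 = 1⊕1⊕0⊕0⊕1⊕1⊕1⊕1⊕1⊕1⊕0⊕0⊕0⊕0⊕1⊕1 = 0
s4: b4⊕b5⊕b6⊕b7⊕b12⊕b13⊕b14⊕b15⊕b20⊕b21⊕b22⊕b23⊕b28⊕b29⊕b30⊕b31 = 1⊕1⊕0⊕0⊕1⊕1⊕1⊕1⊕1⊕1⊕0⊕0⊕1⊕0⊕1⊕1 = 1
s8: b8⊕b9⊕b10⊕b11⊕b12⊕b13⊕b14⊕b15⊕b24⊕b25⊕b26⊕b27⊕b28⊕b29⊕b30⊕b31 = 1⊕1⊕1⊕1⊕1⊕1⊕1⊕1⊕0⊕0⊕0⊕0⊕1⊕0⊕1⊕1 = 1
s16: b16⊕b17⊕b18⊕b19⊕b20⊕b21⊕b22⊕b23⊕b24⊕b25⊕b26⊕b27⊕b28⊕b29⊕b30⊕b31 = 0⊕1⊕1⊕1⊕1⊕1⊕0⊕0⊕0⊕0⊕0⊕0⊕1⊕0⊕1⊕1 = 0
Syndrome (s16...s1) = 01100 → position 12.

12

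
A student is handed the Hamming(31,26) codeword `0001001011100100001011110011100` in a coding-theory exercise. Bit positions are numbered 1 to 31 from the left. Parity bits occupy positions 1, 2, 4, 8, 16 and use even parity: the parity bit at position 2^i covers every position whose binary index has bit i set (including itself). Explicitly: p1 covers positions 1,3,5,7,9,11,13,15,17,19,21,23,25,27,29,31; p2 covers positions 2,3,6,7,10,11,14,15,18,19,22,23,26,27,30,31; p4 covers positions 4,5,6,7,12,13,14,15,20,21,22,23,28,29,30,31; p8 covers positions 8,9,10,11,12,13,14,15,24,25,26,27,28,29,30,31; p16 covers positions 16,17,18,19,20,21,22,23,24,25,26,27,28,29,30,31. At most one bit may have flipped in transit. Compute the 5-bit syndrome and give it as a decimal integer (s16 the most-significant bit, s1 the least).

0

s1: b1⊕b3⊕b5⊕b7⊕b9⊕b11⊕b13⊕b15⊕b17⊕b19⊕b21⊕b23⊕b25⊕b27⊕b29⊕b31 = 0⊕0⊕0⊕1⊕1⊕1⊕0⊕0⊕0⊕1⊕1⊕1⊕0⊕1⊕1⊕0 = 0
s2: b2⊕b3⊕b6⊕b7⊕b10⊕b11⊕b14⊕b15⊕b18⊕b19⊕b22⊕b23⊕b26⊕b27⊕b30⊕b31 = 0⊕0⊕0⊕1⊕1⊕1⊕1⊕0⊕0⊕1⊕1⊕1⊕0⊕1⊕0⊕0 = 0
s4: b4⊕b5⊕b6⊕b7⊕b12⊕b13⊕b14⊕b15⊕b20⊕b21⊕b22⊕b23⊕b28⊕b29⊕b30⊕b31 = 1⊕0⊕0⊕1⊕0⊕0⊕1⊕0⊕0⊕1⊕1⊕1⊕1⊕1⊕0⊕0 = 0
s8: b8⊕b9⊕b10⊕b11⊕b12⊕b13⊕b14⊕b15⊕b24⊕b25⊕b26⊕b27⊕b28⊕b29⊕b30⊕b31 = 0⊕1⊕1⊕1⊕0⊕0⊕1⊕0⊕1⊕0⊕0⊕1⊕1⊕1⊕0⊕0 = 0
s16: b16⊕b17⊕b18⊕b19⊕b20⊕b21⊕b22⊕b23⊕b24⊕b25⊕b26⊕b27⊕b28⊕b29⊕b30⊕b31 = 0⊕0⊕0⊕1⊕0⊕1⊕1⊕1⊕1⊕0⊕0⊕1⊕1⊕1⊕0⊕0 = 0
Syndrome (s16...s1) = 00000 → position 0 (no error).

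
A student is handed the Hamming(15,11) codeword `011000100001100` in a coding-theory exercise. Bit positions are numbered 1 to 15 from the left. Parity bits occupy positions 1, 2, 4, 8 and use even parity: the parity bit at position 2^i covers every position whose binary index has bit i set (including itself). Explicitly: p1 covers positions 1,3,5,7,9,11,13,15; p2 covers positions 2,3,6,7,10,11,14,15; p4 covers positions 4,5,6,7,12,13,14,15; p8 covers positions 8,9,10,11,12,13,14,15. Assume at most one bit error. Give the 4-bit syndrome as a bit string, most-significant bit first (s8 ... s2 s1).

0111

s1: b1⊕b3⊕b5⊕b7⊕b9⊕b11⊕b13⊕b15 = 0⊕1⊕0⊕1⊕0⊕0⊕1⊕0 = 1
s2: b2⊕b3⊕b6⊕b7⊕b10⊕b11⊕b14⊕b15 = 1⊕1⊕0⊕1⊕0⊕0⊕0⊕0 = 1
s4: b4⊕b5⊕b6⊕b7⊕b12⊕b13⊕b14⊕b15 = 0⊕0⊕0⊕1⊕1⊕1⊕0⊕0 = 1
s8: b8⊕b9⊕b10⊕b11⊕b12⊕b13⊕b14⊕b15 = 0⊕0⊕0⊕0⊕1⊕1⊕0⊕0 = 0
Syndrome (s8...s1) = 0111 → position 7.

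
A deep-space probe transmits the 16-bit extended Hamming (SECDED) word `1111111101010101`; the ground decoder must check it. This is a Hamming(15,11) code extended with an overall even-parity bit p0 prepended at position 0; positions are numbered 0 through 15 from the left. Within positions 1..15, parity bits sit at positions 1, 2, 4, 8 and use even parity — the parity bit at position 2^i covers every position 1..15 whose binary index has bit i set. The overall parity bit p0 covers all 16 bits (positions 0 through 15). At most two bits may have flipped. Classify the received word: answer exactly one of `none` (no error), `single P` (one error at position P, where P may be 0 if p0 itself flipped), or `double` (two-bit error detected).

none

s1: b1⊕b3⊕b5⊕b7⊕b9⊕b11⊕b13⊕b15 = 1⊕1⊕1⊕1⊕1⊕1⊕1⊕1 = 0
s2: b2⊕b3⊕b6⊕b7⊕b10⊕b11⊕b14⊕b15 = 1⊕1⊕1⊕1⊕0⊕1⊕0⊕1 = 0
s4: b4⊕b5⊕b6⊕b7⊕b12⊕b13⊕b14⊕b15 = 1⊕1⊕1⊕1⊕0⊕1⊕0⊕1 = 0
s8: b8⊕b9⊕b10⊕b11⊕b12⊕b13⊕b14⊕b15 = 0⊕1⊕0⊕1⊕0⊕1⊕0⊕1 = 0
Syndrome (s8...s1) = 0000 → position 0 (no error).
Overall parity (XOR of all 16 bits, including p0): 1⊕1⊕1⊕1⊕1⊕1⊕1⊕1⊕0⊕1⊕0⊕1⊕0⊕1⊕0⊕1 = 0
Overall=0, syndrome position=0 → no error.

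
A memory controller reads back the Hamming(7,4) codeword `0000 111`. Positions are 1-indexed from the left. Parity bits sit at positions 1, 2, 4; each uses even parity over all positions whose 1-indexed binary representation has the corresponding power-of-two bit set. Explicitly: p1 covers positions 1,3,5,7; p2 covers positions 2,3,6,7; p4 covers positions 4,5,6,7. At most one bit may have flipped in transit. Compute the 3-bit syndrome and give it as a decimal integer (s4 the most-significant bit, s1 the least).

s1: b1⊕b3⊕b5⊕b7 = 0⊕0⊕1⊕1 = 0
s2: b2⊕b3⊕b6⊕b7 = 0⊕0⊕1⊕1 = 0
s4: b4⊕b5⊕b6⊕b7 = 0⊕1⊕1⊕1 = 1
Syndrome (s4...s1) = 100 → position 4.

4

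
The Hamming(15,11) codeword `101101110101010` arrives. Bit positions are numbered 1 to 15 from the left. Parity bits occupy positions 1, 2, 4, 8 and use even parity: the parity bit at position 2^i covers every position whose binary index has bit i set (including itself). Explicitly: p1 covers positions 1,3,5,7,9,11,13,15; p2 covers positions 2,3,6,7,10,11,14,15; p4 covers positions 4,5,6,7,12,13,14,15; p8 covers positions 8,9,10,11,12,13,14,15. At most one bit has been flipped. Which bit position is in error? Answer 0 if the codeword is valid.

s1: b1⊕b3⊕b5⊕b7⊕b9⊕b11⊕b13⊕b15 = 1⊕1⊕0⊕1⊕0⊕0⊕0⊕0 = 1
s2: b2⊕b3⊕b6⊕b7⊕b10⊕b11⊕b14⊕b15 = 0⊕1⊕1⊕1⊕1⊕0⊕1⊕0 = 1
s4: b4⊕b5⊕b6⊕b7⊕b12⊕b13⊕b14⊕b15 = 1⊕0⊕1⊕1⊕1⊕0⊕1⊕0 = 1
s8: b8⊕b9⊕b10⊕b11⊕b12⊕b13⊕b14⊕b15 = 1⊕0⊕1⊕0⊕1⊕0⊕1⊕0 = 0
Syndrome (s8...s1) = 0111 → position 7.

7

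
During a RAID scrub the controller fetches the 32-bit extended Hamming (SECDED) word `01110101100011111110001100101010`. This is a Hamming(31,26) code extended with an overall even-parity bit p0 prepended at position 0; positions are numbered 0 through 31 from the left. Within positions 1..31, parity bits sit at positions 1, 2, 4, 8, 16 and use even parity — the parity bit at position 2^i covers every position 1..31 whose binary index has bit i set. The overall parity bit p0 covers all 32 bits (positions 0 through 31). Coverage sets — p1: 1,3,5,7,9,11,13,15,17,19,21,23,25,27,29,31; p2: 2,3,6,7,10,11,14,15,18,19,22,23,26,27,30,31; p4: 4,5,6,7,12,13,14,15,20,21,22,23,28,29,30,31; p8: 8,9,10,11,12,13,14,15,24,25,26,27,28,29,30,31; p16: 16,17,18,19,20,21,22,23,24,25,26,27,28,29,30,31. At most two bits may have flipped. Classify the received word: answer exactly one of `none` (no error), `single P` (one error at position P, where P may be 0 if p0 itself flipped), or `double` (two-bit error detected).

none

s1: b1⊕b3⊕b5⊕b7⊕b9⊕b11⊕b13⊕b15⊕b17⊕b19⊕b21⊕b23⊕b25⊕b27⊕b29⊕b31 = 1⊕1⊕1⊕1⊕0⊕0⊕1⊕1⊕1⊕0⊕0⊕1⊕0⊕0⊕0⊕0 = 0
s2: b2⊕b3⊕b6⊕b7⊕b10⊕b11⊕b14⊕b15⊕b18⊕b19⊕b22⊕b23⊕b26⊕b27⊕b30⊕b31 = 1⊕1⊕0⊕1⊕0⊕0⊕1⊕1⊕1⊕0⊕1⊕1⊕1⊕0⊕1⊕0 = 0
s4: b4⊕b5⊕b6⊕b7⊕b12⊕b13⊕b14⊕b15⊕b20⊕b21⊕b22⊕b23⊕b28⊕b29⊕b30⊕b31 = 0⊕1⊕0⊕1⊕1⊕1⊕1⊕1⊕0⊕0⊕1⊕1⊕1⊕0⊕1⊕0 = 0
s8: b8⊕b9⊕b10⊕b11⊕b12⊕b13⊕b14⊕b15⊕b24⊕b25⊕b26⊕b27⊕b28⊕b29⊕b30⊕b31 = 1⊕0⊕0⊕0⊕1⊕1⊕1⊕1⊕0⊕0⊕1⊕0⊕1⊕0⊕1⊕0 = 0
s16: b16⊕b17⊕b18⊕b19⊕b20⊕b21⊕b22⊕b23⊕b24⊕b25⊕b26⊕b27⊕b28⊕b29⊕b30⊕b31 = 1⊕1⊕1⊕0⊕0⊕0⊕1⊕1⊕0⊕0⊕1⊕0⊕1⊕0⊕1⊕0 = 0
Syndrome (s16...s1) = 00000 → position 0 (no error).
Overall parity (XOR of all 32 bits, including p0): 0⊕1⊕1⊕1⊕0⊕1⊕0⊕1⊕1⊕0⊕0⊕0⊕1⊕1⊕1⊕1⊕1⊕1⊕1⊕0⊕0⊕0⊕1⊕1⊕0⊕0⊕1⊕0⊕1⊕0⊕1⊕0 = 0
Overall=0, syndrome position=0 → no error.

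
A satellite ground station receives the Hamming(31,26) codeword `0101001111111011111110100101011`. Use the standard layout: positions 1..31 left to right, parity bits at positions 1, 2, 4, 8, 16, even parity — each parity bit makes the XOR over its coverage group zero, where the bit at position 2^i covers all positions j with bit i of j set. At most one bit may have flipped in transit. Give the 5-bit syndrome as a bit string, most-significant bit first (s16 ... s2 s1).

11110

s1: b1⊕b3⊕b5⊕b7⊕b9⊕b11⊕b13⊕b15⊕b17⊕b19⊕b21⊕b23⊕b25⊕b27⊕b29⊕b31 = 0⊕0⊕0⊕1⊕1⊕1⊕1⊕1⊕1⊕1⊕1⊕1⊕0⊕0⊕0⊕1 = 0
s2: b2⊕b3⊕b6⊕b7⊕b10⊕b11⊕b14⊕b15⊕b18⊕b19⊕b22⊕b23⊕b26⊕b27⊕b30⊕b31 = 1⊕0⊕0⊕1⊕1⊕1⊕0⊕1⊕1⊕1⊕0⊕1⊕1⊕0⊕1⊕1 = 1
s4: b4⊕b5⊕b6⊕b7⊕b12⊕b13⊕b14⊕b15⊕b20⊕b21⊕b22⊕b23⊕b28⊕b29⊕b30⊕b31 = 1⊕0⊕0⊕1⊕1⊕1⊕0⊕1⊕1⊕1⊕0⊕1⊕1⊕0⊕1⊕1 = 1
s8: b8⊕b9⊕b10⊕b11⊕b12⊕b13⊕b14⊕b15⊕b24⊕b25⊕b26⊕b27⊕b28⊕b29⊕b30⊕b31 = 1⊕1⊕1⊕1⊕1⊕1⊕0⊕1⊕0⊕0⊕1⊕0⊕1⊕0⊕1⊕1 = 1
s16: b16⊕b17⊕b18⊕b19⊕b20⊕b21⊕b22⊕b23⊕b24⊕b25⊕b26⊕b27⊕b28⊕b29⊕b30⊕b31 = 1⊕1⊕1⊕1⊕1⊕1⊕0⊕1⊕0⊕0⊕1⊕0⊕1⊕0⊕1⊕1 = 1
Syndrome (s16...s1) = 11110 → position 30.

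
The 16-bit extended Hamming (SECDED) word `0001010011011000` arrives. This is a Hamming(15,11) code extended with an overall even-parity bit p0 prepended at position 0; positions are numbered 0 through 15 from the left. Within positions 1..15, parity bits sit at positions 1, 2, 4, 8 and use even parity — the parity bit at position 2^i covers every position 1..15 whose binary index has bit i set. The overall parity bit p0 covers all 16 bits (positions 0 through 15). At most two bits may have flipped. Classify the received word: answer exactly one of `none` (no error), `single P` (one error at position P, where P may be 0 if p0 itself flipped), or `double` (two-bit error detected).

s1: b1⊕b3⊕b5⊕b7⊕b9⊕b11⊕b13⊕b15 = 0⊕1⊕1⊕0⊕1⊕1⊕0⊕0 = 0
s2: b2⊕b3⊕b6⊕b7⊕b10⊕b11⊕b14⊕b15 = 0⊕1⊕0⊕0⊕0⊕1⊕0⊕0 = 0
s4: b4⊕b5⊕b6⊕b7⊕b12⊕b13⊕b14⊕b15 = 0⊕1⊕0⊕0⊕1⊕0⊕0⊕0 = 0
s8: b8⊕b9⊕b10⊕b11⊕b12⊕b13⊕b14⊕b15 = 1⊕1⊕0⊕1⊕1⊕0⊕0⊕0 = 0
Syndrome (s8...s1) = 0000 → position 0 (no error).
Overall parity (XOR of all 16 bits, including p0): 0⊕0⊕0⊕1⊕0⊕1⊕0⊕0⊕1⊕1⊕0⊕1⊕1⊕0⊕0⊕0 = 0
Overall=0, syndrome position=0 → no error.

none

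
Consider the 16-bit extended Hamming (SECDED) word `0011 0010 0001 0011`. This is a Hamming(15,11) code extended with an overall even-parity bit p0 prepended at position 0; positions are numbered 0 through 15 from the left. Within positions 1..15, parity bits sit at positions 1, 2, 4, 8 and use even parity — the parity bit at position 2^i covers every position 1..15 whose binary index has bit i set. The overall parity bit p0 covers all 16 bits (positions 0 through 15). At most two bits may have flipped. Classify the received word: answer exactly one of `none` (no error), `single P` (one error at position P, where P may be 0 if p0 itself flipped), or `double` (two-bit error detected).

s1: b1⊕b3⊕b5⊕b7⊕b9⊕b11⊕b13⊕b15 = 0⊕1⊕0⊕0⊕0⊕1⊕0⊕1 = 1
s2: b2⊕b3⊕b6⊕b7⊕b10⊕b11⊕b14⊕b15 = 1⊕1⊕1⊕0⊕0⊕1⊕1⊕1 = 0
s4: b4⊕b5⊕b6⊕b7⊕b12⊕b13⊕b14⊕b15 = 0⊕0⊕1⊕0⊕0⊕0⊕1⊕1 = 1
s8: b8⊕b9⊕b10⊕b11⊕b12⊕b13⊕b14⊕b15 = 0⊕0⊕0⊕1⊕0⊕0⊕1⊕1 = 1
Syndrome (s8...s1) = 1101 → position 13.
Overall parity (XOR of all 16 bits, including p0): 0⊕0⊕1⊕1⊕0⊕0⊕1⊕0⊕0⊕0⊕0⊕1⊕0⊕0⊕1⊕1 = 0
Overall=0, syndrome position=13 → double-bit error detected (uncorrectable).

double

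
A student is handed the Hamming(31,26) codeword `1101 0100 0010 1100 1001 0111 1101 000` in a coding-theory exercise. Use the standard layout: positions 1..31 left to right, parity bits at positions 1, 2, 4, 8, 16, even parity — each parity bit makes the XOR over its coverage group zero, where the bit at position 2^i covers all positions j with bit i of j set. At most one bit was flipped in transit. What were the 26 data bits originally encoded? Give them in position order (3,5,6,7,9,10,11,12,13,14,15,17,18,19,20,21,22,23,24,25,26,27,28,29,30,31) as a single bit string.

s1: b1⊕b3⊕b5⊕b7⊕b9⊕b11⊕b13⊕b15⊕b17⊕b19⊕b21⊕b23⊕b25⊕b27⊕b29⊕b31 = 1⊕0⊕0⊕0⊕0⊕1⊕1⊕0⊕1⊕0⊕0⊕1⊕1⊕0⊕0⊕0 = 0
s2: b2⊕b3⊕b6⊕b7⊕b10⊕b11⊕b14⊕b15⊕b18⊕b19⊕b22⊕b23⊕b26⊕b27⊕b30⊕b31 = 1⊕0⊕1⊕0⊕0⊕1⊕1⊕0⊕0⊕0⊕1⊕1⊕1⊕0⊕0⊕0 = 1
s4: b4⊕b5⊕b6⊕b7⊕b12⊕b13⊕b14⊕b15⊕b20⊕b21⊕b22⊕b23⊕b28⊕b29⊕b30⊕b31 = 1⊕0⊕1⊕0⊕0⊕1⊕1⊕0⊕1⊕0⊕1⊕1⊕1⊕0⊕0⊕0 = 0
s8: b8⊕b9⊕b10⊕b11⊕b12⊕b13⊕b14⊕b15⊕b24⊕b25⊕b26⊕b27⊕b28⊕b29⊕b30⊕b31 = 0⊕0⊕0⊕1⊕0⊕1⊕1⊕0⊕1⊕1⊕1⊕0⊕1⊕0⊕0⊕0 = 1
s16: b16⊕b17⊕b18⊕b19⊕b20⊕b21⊕b22⊕b23⊕b24⊕b25⊕b26⊕b27⊕b28⊕b29⊕b30⊕b31 = 0⊕1⊕0⊕0⊕1⊕0⊕1⊕1⊕1⊕1⊕1⊕0⊕1⊕0⊕0⊕0 = 0
Syndrome (s16...s1) = 01010 → position 10.
Flip bit 10: corrected codeword = 1101010001101100100101111101000
Data bits at positions 3,5,6,7,9,10,11,12,13,14,15,17,18,19,20,21,22,23,24,25,26,27,28,29,30,31: 00100110110100101111101000

00100110110100101111101000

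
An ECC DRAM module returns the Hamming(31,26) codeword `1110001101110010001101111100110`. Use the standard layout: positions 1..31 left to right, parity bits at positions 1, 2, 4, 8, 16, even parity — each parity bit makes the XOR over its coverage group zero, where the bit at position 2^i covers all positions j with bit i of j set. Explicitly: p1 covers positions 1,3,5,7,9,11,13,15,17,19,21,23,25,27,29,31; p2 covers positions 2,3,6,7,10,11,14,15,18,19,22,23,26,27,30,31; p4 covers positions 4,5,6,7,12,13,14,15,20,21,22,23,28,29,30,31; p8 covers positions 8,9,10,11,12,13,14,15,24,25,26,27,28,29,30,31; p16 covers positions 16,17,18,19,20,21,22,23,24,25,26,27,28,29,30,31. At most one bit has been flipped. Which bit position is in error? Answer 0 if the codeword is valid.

s1: b1⊕b3⊕b5⊕b7⊕b9⊕b11⊕b13⊕b15⊕b17⊕b19⊕b21⊕b23⊕b25⊕b27⊕b29⊕b31 = 1⊕1⊕0⊕1⊕0⊕1⊕0⊕1⊕0⊕1⊕0⊕1⊕1⊕0⊕1⊕0 = 1
s2: b2⊕b3⊕b6⊕b7⊕b10⊕b11⊕b14⊕b15⊕b18⊕b19⊕b22⊕b23⊕b26⊕b27⊕b30⊕b31 = 1⊕1⊕0⊕1⊕1⊕1⊕0⊕1⊕0⊕1⊕1⊕1⊕1⊕0⊕1⊕0 = 1
s4: b4⊕b5⊕b6⊕b7⊕b12⊕b13⊕b14⊕b15⊕b20⊕b21⊕b22⊕b23⊕b28⊕b29⊕b30⊕b31 = 0⊕0⊕0⊕1⊕1⊕0⊕0⊕1⊕1⊕0⊕1⊕1⊕0⊕1⊕1⊕0 = 0
s8: b8⊕b9⊕b10⊕b11⊕b12⊕b13⊕b14⊕b15⊕b24⊕b25⊕b26⊕b27⊕b28⊕b29⊕b30⊕b31 = 1⊕0⊕1⊕1⊕1⊕0⊕0⊕1⊕1⊕1⊕1⊕0⊕0⊕1⊕1⊕0 = 0
s16: b16⊕b17⊕b18⊕b19⊕b20⊕b21⊕b22⊕b23⊕b24⊕b25⊕b26⊕b27⊕b28⊕b29⊕b30⊕b31 = 0⊕0⊕0⊕1⊕1⊕0⊕1⊕1⊕1⊕1⊕1⊕0⊕0⊕1⊕1⊕0 = 1
Syndrome (s16...s1) = 10011 → position 19.

19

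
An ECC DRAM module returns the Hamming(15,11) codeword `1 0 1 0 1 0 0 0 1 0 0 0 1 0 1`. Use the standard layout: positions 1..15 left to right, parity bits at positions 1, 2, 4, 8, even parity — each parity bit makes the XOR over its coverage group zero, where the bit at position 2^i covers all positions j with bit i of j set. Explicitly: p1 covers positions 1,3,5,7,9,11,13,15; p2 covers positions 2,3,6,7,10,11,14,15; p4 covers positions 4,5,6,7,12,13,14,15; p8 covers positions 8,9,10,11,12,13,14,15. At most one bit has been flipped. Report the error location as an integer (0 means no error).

12

s1: b1⊕b3⊕b5⊕b7⊕b9⊕b11⊕b13⊕b15 = 1⊕1⊕1⊕0⊕1⊕0⊕1⊕1 = 0
s2: b2⊕b3⊕b6⊕b7⊕b10⊕b11⊕b14⊕b15 = 0⊕1⊕0⊕0⊕0⊕0⊕0⊕1 = 0
s4: b4⊕b5⊕b6⊕b7⊕b12⊕b13⊕b14⊕b15 = 0⊕1⊕0⊕0⊕0⊕1⊕0⊕1 = 1
s8: b8⊕b9⊕b10⊕b11⊕b12⊕b13⊕b14⊕b15 = 0⊕1⊕0⊕0⊕0⊕1⊕0⊕1 = 1
Syndrome (s8...s1) = 1100 → position 12.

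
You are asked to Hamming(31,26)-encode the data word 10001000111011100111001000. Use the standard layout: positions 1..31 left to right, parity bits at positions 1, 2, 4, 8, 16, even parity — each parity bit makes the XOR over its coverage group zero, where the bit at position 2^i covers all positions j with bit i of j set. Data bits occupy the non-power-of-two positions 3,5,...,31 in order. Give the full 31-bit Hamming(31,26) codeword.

Place data bits at non-power-of-two positions: b3=1, b5=0, b6=0, b7=0, b9=1, b10=0, b11=0, b12=0, b13=1, b14=1, b15=1, b17=0, b18=1, b19=1, b20=1, b21=0, b22=0, b23=1, b24=1, b25=1, b26=0, b27=0, b28=1, b29=0, b30=0, b31=0.
p1 = XOR of data positions {3,5,7,9,11,13,15,17,19,21,23,25,27,29,31} = 1⊕0⊕0⊕1⊕0⊕1⊕1⊕0⊕1⊕0⊕1⊕1⊕0⊕0⊕0 = 1
p2 = XOR of data positions {3,6,7,10,11,14,15,18,19,22,23,26,27,30,31} = 1⊕0⊕0⊕0⊕0⊕1⊕1⊕1⊕1⊕0⊕1⊕0⊕0⊕0⊕0 = 0
p4 = XOR of data positions {5,6,7,12,13,14,15,20,21,22,23,28,29,30,31} = 0⊕0⊕0⊕0⊕1⊕1⊕1⊕1⊕0⊕0⊕1⊕1⊕0⊕0⊕0 = 0
p8 = XOR of data positions {9,10,11,12,13,14,15,24,25,26,27,28,29,30,31} = 1⊕0⊕0⊕0⊕1⊕1⊕1⊕1⊕1⊕0⊕0⊕1⊕0⊕0⊕0 = 1
p16 = XOR of data positions {17,18,19,20,21,22,23,24,25,26,27,28,29,30,31} = 0⊕1⊕1⊕1⊕0⊕0⊕1⊕1⊕1⊕0⊕0⊕1⊕0⊕0⊕0 = 1
Codeword b1..b31 = 1010000110001111011100111001000

1010000110001111011100111001000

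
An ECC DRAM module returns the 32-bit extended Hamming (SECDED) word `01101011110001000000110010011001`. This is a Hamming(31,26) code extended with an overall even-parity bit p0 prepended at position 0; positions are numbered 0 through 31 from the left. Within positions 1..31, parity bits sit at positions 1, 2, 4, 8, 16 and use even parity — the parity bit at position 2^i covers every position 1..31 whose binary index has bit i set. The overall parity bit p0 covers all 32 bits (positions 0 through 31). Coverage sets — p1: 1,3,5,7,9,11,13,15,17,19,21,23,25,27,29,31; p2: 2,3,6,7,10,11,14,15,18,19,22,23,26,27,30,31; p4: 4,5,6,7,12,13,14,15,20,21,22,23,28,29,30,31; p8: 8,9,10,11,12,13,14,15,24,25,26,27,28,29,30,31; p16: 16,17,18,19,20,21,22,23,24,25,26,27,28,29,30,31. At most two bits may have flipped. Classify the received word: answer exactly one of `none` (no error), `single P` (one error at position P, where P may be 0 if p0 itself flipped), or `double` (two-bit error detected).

double

s1: b1⊕b3⊕b5⊕b7⊕b9⊕b11⊕b13⊕b15⊕b17⊕b19⊕b21⊕b23⊕b25⊕b27⊕b29⊕b31 = 1⊕0⊕0⊕1⊕1⊕0⊕1⊕0⊕0⊕0⊕1⊕0⊕0⊕1⊕0⊕1 = 1
s2: b2⊕b3⊕b6⊕b7⊕b10⊕b11⊕b14⊕b15⊕b18⊕b19⊕b22⊕b23⊕b26⊕b27⊕b30⊕b31 = 1⊕0⊕1⊕1⊕0⊕0⊕0⊕0⊕0⊕0⊕0⊕0⊕0⊕1⊕0⊕1 = 1
s4: b4⊕b5⊕b6⊕b7⊕b12⊕b13⊕b14⊕b15⊕b20⊕b21⊕b22⊕b23⊕b28⊕b29⊕b30⊕b31 = 1⊕0⊕1⊕1⊕0⊕1⊕0⊕0⊕1⊕1⊕0⊕0⊕1⊕0⊕0⊕1 = 0
s8: b8⊕b9⊕b10⊕b11⊕b12⊕b13⊕b14⊕b15⊕b24⊕b25⊕b26⊕b27⊕b28⊕b29⊕b30⊕b31 = 1⊕1⊕0⊕0⊕0⊕1⊕0⊕0⊕1⊕0⊕0⊕1⊕1⊕0⊕0⊕1 = 1
s16: b16⊕b17⊕b18⊕b19⊕b20⊕b21⊕b22⊕b23⊕b24⊕b25⊕b26⊕b27⊕b28⊕b29⊕b30⊕b31 = 0⊕0⊕0⊕0⊕1⊕1⊕0⊕0⊕1⊕0⊕0⊕1⊕1⊕0⊕0⊕1 = 0
Syndrome (s16...s1) = 01011 → position 11.
Overall parity (XOR of all 32 bits, including p0): 0⊕1⊕1⊕0⊕1⊕0⊕1⊕1⊕1⊕1⊕0⊕0⊕0⊕1⊕0⊕0⊕0⊕0⊕0⊕0⊕1⊕1⊕0⊕0⊕1⊕0⊕0⊕1⊕1⊕0⊕0⊕1 = 0
Overall=0, syndrome position=11 → double-bit error detected (uncorrectable).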